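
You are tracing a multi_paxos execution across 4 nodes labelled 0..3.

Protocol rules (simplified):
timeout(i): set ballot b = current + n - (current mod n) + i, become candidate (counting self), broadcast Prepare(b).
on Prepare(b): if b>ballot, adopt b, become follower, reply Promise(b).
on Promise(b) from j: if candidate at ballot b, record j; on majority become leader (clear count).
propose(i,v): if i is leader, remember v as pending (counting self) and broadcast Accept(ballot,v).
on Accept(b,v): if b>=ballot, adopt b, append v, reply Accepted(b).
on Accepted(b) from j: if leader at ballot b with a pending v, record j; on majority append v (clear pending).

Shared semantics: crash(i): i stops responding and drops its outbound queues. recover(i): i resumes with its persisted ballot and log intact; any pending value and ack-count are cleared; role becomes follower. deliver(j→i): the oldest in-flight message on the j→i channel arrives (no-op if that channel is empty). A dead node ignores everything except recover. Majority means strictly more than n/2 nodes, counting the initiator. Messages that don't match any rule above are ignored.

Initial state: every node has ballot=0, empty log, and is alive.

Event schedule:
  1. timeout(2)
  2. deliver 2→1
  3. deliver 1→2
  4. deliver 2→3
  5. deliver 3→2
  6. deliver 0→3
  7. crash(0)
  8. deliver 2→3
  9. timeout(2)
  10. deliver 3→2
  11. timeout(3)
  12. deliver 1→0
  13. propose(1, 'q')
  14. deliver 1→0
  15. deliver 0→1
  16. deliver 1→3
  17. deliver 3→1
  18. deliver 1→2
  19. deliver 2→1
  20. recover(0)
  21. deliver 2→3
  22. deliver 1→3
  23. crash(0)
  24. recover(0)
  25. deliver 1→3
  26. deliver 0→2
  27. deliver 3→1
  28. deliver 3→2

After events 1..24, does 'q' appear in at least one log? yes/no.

no

step 1 timeout(2): 2={cand,b=6,log=-}
step 2 deliver 2→1: 1={foll,b=6,log=-}
step 3 deliver 1→2: —
step 4 deliver 2→3: 3={foll,b=6,log=-}
step 5 deliver 3→2: 2={lead,b=6,log=-}
step 6 deliver 0→3: —
step 7 crash(0): 0={✗foll,b=0,log=-}
step 8 deliver 2→3: —
step 9 timeout(2): 2={cand,b=10,log=-}
step 10 deliver 3→2: —
step 11 timeout(3): 3={cand,b=11,log=-}
step 12 deliver 1→0: —
step 13 propose(1,'q'): —
step 14 deliver 1→0: —
step 15 deliver 0→1: —
step 16 deliver 1→3: —
step 17 deliver 3→1: 1={foll,b=11,log=-}
step 18 deliver 1→2: —
step 19 deliver 2→1: —
step 20 recover(0): 0={foll,b=0,log=-}
step 21 deliver 2→3: —
step 22 deliver 1→3: —
step 23 crash(0): 0={✗foll,b=0,log=-}
step 24 recover(0): 0={foll,b=0,log=-}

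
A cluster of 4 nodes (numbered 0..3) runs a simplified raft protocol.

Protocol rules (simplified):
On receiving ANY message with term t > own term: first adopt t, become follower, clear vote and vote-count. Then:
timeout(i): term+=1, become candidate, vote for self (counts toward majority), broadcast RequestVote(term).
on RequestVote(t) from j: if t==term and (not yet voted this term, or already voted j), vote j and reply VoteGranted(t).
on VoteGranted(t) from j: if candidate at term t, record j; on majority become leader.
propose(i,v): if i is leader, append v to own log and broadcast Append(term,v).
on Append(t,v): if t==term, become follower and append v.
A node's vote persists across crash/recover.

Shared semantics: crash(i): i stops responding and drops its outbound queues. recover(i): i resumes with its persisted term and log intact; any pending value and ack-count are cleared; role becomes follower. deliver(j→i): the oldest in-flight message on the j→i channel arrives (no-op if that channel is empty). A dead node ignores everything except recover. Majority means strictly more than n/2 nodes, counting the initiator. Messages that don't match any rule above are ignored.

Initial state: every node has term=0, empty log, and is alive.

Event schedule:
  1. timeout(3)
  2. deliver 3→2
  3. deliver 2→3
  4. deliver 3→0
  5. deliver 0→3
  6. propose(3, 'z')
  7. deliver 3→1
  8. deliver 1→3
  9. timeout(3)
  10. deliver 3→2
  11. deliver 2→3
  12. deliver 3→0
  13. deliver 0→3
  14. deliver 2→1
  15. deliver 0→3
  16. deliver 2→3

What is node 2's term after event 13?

[1] timeout(3) → N3(cand t1 [-])
[2] deliver 3→2 → N2(foll t1 [-])
[3] deliver 2→3 → ∅
[4] deliver 3→0 → N0(foll t1 [-])
[5] deliver 0→3 → N3(lead t1 [-])
[6] propose(3,'z') → N3(lead t1 [z])
[7] deliver 3→1 → N1(foll t1 [-])
[8] deliver 1→3 → ∅
[9] timeout(3) → N3(cand t2 [z])
[10] deliver 3→2 → N2(foll t1 [z])
[11] deliver 2→3 → ∅
[12] deliver 3→0 → N0(foll t1 [z])
[13] deliver 0→3 → ∅

1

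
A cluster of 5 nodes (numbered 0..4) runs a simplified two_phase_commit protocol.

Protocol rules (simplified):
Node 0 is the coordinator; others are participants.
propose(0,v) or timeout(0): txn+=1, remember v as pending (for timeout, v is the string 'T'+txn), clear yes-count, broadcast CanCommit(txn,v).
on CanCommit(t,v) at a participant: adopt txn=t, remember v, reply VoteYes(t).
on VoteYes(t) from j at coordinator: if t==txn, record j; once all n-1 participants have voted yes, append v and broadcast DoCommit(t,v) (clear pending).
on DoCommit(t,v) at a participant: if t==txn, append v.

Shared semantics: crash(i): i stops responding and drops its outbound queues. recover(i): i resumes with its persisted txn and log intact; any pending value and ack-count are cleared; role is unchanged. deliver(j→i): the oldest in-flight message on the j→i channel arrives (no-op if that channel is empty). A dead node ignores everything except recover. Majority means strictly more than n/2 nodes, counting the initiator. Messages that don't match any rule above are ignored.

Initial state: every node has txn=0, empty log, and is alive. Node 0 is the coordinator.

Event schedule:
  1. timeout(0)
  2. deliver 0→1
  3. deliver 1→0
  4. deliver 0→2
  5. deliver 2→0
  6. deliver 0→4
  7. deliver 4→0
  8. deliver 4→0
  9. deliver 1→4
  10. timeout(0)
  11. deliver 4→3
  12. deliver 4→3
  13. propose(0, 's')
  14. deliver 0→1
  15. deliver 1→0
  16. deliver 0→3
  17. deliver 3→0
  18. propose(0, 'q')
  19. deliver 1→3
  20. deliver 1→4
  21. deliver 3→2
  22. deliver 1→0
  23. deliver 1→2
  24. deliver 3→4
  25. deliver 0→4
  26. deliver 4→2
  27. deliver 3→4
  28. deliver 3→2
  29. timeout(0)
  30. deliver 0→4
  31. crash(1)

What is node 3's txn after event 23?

step 1 timeout(0): 0={coor,t=1,log=-}
step 2 deliver 0→1: 1={part,t=1,log=-}
step 3 deliver 1→0: —
step 4 deliver 0→2: 2={part,t=1,log=-}
step 5 deliver 2→0: —
step 6 deliver 0→4: 4={part,t=1,log=-}
step 7 deliver 4→0: —
step 8 deliver 4→0: —
step 9 deliver 1→4: —
step 10 timeout(0): 0={coor,t=2,log=-}
step 11 deliver 4→3: —
step 12 deliver 4→3: —
step 13 propose(0,'s'): 0={coor,t=3,log=-}
step 14 deliver 0→1: 1={part,t=2,log=-}
step 15 deliver 1→0: —
step 16 deliver 0→3: 3={part,t=1,log=-}
step 17 deliver 3→0: —
step 18 propose(0,'q'): 0={coor,t=4,log=-}
step 19 deliver 1→3: —
step 20 deliver 1→4: —
step 21 deliver 3→2: —
step 22 deliver 1→0: —
step 23 deliver 1→2: —

1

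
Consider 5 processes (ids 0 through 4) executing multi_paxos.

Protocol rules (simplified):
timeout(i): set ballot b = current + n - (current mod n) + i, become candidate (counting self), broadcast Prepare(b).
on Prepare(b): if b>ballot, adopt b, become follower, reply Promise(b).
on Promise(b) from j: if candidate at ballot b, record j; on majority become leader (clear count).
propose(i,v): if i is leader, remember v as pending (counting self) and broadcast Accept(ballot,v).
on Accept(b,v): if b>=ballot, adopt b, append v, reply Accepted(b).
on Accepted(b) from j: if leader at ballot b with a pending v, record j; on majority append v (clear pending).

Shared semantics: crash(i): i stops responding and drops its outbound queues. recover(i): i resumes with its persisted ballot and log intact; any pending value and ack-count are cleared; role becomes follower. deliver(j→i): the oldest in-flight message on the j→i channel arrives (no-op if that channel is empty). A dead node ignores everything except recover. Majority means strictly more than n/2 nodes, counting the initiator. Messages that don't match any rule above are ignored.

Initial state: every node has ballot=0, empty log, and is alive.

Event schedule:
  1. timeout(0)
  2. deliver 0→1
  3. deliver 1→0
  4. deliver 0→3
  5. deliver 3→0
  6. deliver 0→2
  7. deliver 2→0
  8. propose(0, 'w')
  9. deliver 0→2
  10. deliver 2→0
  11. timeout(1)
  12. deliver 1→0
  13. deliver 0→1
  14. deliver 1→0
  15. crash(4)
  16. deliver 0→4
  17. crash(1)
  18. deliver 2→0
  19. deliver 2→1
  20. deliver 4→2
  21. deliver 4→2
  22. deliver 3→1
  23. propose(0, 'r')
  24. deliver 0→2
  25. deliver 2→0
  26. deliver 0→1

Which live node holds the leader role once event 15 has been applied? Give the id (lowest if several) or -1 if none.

-1

[1] timeout(0) → N0(cand b5 [-])
[2] deliver 0→1 → N1(foll b5 [-])
[3] deliver 1→0 → ∅
[4] deliver 0→3 → N3(foll b5 [-])
[5] deliver 3→0 → N0(lead b5 [-])
[6] deliver 0→2 → N2(foll b5 [-])
[7] deliver 2→0 → ∅
[8] propose(0,'w') → ∅
[9] deliver 0→2 → N2(foll b5 [w])
[10] deliver 2→0 → ∅
[11] timeout(1) → N1(cand b11 [-])
[12] deliver 1→0 → N0(foll b11 [-])
[13] deliver 0→1 → ∅
[14] deliver 1→0 → ∅
[15] crash(4) → N4(✗foll b0 [-])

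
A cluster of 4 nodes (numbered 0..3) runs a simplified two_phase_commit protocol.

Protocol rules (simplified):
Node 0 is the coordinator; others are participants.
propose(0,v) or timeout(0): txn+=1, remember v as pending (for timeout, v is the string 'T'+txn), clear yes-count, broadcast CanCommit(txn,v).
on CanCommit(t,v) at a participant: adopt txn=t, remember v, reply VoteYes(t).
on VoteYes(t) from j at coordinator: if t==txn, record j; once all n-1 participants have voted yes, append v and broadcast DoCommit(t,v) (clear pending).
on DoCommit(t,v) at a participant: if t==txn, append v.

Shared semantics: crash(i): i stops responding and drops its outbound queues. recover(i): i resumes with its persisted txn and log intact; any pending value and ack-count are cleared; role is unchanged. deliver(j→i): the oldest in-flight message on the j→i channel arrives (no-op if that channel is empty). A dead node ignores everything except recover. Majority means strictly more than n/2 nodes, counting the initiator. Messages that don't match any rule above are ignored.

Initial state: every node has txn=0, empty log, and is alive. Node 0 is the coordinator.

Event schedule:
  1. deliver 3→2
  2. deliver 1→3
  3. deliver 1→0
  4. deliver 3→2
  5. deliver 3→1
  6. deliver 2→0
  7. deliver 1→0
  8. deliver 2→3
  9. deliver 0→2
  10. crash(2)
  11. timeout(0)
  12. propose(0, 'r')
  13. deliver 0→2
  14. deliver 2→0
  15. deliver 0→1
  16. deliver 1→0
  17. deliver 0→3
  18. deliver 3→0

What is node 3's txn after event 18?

[1] deliver 3→2 → ∅
[2] deliver 1→3 → ∅
[3] deliver 1→0 → ∅
[4] deliver 3→2 → ∅
[5] deliver 3→1 → ∅
[6] deliver 2→0 → ∅
[7] deliver 1→0 → ∅
[8] deliver 2→3 → ∅
[9] deliver 0→2 → ∅
[10] crash(2) → N2(✗part t0 [-])
[11] timeout(0) → N0(coor t1 [-])
[12] propose(0,'r') → N0(coor t2 [-])
[13] deliver 0→2 → ∅
[14] deliver 2→0 → ∅
[15] deliver 0→1 → N1(part t1 [-])
[16] deliver 1→0 → ∅
[17] deliver 0→3 → N3(part t1 [-])
[18] deliver 3→0 → ∅

1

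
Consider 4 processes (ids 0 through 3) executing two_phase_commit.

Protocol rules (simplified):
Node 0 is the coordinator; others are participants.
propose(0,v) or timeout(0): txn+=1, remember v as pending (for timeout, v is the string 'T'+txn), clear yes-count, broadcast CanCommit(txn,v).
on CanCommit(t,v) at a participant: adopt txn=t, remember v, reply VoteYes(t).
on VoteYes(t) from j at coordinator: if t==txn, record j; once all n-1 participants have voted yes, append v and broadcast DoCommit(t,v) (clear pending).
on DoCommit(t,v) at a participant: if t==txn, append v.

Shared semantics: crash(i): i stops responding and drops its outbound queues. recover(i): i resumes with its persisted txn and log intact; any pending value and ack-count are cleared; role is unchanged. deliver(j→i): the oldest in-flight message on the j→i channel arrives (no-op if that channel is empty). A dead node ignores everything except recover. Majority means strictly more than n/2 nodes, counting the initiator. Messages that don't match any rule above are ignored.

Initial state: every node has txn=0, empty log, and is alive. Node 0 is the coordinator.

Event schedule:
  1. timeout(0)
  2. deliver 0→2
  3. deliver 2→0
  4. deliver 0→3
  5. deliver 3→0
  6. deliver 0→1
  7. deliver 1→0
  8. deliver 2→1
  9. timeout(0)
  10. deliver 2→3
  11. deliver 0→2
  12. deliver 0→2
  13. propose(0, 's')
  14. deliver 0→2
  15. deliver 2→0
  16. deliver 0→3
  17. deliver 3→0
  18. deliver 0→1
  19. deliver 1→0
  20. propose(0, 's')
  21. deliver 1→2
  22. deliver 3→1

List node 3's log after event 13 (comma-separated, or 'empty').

empty

[1] timeout(0) → N0(coor t1 [-])
[2] deliver 0→2 → N2(part t1 [-])
[3] deliver 2→0 → ∅
[4] deliver 0→3 → N3(part t1 [-])
[5] deliver 3→0 → ∅
[6] deliver 0→1 → N1(part t1 [-])
[7] deliver 1→0 → N0(coor t1 [T1])
[8] deliver 2→1 → ∅
[9] timeout(0) → N0(coor t2 [T1])
[10] deliver 2→3 → ∅
[11] deliver 0→2 → N2(part t1 [T1])
[12] deliver 0→2 → N2(part t2 [T1])
[13] propose(0,'s') → N0(coor t3 [T1])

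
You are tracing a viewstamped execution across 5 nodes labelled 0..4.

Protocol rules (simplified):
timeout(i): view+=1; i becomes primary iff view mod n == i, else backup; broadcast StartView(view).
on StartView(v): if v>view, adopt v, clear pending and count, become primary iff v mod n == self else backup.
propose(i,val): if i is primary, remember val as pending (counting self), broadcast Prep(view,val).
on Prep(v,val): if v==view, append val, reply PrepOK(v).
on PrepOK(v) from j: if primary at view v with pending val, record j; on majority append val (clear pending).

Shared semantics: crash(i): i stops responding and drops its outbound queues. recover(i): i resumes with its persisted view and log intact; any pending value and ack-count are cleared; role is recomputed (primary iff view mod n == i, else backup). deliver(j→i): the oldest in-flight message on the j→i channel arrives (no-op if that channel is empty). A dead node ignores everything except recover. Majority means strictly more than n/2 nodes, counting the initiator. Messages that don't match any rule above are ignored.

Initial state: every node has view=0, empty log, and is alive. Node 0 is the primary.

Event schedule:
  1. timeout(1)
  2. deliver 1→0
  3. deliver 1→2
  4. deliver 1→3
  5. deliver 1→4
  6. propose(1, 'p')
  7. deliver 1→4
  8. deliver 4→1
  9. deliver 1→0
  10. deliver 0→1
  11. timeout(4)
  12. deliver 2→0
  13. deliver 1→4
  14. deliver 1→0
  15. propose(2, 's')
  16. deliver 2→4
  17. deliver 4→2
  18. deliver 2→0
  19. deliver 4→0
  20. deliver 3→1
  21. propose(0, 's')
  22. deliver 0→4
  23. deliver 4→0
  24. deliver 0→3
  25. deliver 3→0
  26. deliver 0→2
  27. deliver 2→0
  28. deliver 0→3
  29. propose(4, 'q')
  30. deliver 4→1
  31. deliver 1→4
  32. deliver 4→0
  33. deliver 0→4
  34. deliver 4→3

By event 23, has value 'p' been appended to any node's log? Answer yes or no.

1. timeout(1):  <1:prim v1 ->
2. deliver 1→0:  <0:back v1 ->
3. deliver 1→2:  <2:back v1 ->
4. deliver 1→3:  <3:back v1 ->
5. deliver 1→4:  <4:back v1 ->
6. propose(1,'p'):  nop
7. deliver 1→4:  <4:back v1 p>
8. deliver 4→1:  nop
9. deliver 1→0:  <0:back v1 p>
10. deliver 0→1:  <1:prim v1 p>
11. timeout(4):  <4:back v2 p>
12. deliver 2→0:  nop
13. deliver 1→4:  nop
14. deliver 1→0:  nop
15. propose(2,'s'):  nop
16. deliver 2→4:  nop
17. deliver 4→2:  <2:prim v2 ->
18. deliver 2→0:  nop
19. deliver 4→0:  <0:back v2 p>
20. deliver 3→1:  nop
21. propose(0,'s'):  nop
22. deliver 0→4:  nop
23. deliver 4→0:  nop

yes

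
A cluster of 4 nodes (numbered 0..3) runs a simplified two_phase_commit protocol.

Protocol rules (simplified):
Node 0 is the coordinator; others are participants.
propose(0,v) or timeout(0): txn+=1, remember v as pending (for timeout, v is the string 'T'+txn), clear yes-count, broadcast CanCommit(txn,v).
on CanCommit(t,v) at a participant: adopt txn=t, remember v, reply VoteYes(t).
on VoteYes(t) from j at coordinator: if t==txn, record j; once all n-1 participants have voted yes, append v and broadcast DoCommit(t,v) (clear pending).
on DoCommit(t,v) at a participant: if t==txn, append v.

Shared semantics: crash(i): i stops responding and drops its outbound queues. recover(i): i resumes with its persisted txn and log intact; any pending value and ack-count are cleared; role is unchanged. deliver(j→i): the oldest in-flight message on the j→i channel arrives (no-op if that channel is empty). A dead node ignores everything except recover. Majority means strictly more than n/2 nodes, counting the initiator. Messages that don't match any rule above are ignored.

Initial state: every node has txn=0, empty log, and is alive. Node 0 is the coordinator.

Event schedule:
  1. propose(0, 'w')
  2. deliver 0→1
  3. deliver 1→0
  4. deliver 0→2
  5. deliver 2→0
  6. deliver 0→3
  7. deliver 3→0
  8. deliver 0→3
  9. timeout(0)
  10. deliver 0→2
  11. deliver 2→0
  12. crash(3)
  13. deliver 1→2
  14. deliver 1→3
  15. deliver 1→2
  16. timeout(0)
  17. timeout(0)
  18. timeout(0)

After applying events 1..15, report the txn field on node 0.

2

step 1 propose(0,'w'): 0={coor,t=1,log=-}
step 2 deliver 0→1: 1={part,t=1,log=-}
step 3 deliver 1→0: —
step 4 deliver 0→2: 2={part,t=1,log=-}
step 5 deliver 2→0: —
step 6 deliver 0→3: 3={part,t=1,log=-}
step 7 deliver 3→0: 0={coor,t=1,log=w}
step 8 deliver 0→3: 3={part,t=1,log=w}
step 9 timeout(0): 0={coor,t=2,log=w}
step 10 deliver 0→2: 2={part,t=1,log=w}
step 11 deliver 2→0: —
step 12 crash(3): 3={✗part,t=1,log=w}
step 13 deliver 1→2: —
step 14 deliver 1→3: —
step 15 deliver 1→2: —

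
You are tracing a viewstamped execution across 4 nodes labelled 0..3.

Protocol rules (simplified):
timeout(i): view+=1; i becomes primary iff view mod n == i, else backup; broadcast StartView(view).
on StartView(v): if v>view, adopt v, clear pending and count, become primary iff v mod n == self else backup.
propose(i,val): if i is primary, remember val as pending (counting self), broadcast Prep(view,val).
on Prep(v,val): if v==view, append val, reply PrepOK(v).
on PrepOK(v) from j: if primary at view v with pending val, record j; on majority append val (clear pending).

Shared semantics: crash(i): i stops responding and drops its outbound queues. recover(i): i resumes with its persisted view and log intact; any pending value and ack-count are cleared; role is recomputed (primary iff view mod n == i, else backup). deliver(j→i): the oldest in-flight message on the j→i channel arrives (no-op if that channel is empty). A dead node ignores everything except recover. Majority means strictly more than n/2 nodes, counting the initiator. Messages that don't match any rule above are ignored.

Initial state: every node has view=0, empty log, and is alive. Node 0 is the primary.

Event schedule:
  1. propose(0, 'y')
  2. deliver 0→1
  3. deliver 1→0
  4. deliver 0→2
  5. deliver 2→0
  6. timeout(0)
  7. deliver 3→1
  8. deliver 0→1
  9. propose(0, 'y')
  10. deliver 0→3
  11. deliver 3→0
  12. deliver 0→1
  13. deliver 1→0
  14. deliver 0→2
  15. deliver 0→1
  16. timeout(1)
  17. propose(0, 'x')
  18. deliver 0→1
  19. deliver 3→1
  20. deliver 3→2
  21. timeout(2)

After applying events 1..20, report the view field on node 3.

after 1 — propose(0,'y'): ·
after 2 — deliver 0→1: n1:back/v0/[y]
after 3 — deliver 1→0: ·
after 4 — deliver 0→2: n2:back/v0/[y]
after 5 — deliver 2→0: n0:prim/v0/[y]
after 6 — timeout(0): n0:back/v1/[y]
after 7 — deliver 3→1: ·
after 8 — deliver 0→1: n1:prim/v1/[y]
after 9 — propose(0,'y'): ·
after 10 — deliver 0→3: n3:back/v0/[y]
after 11 — deliver 3→0: ·
after 12 — deliver 0→1: ·
after 13 — deliver 1→0: ·
after 14 — deliver 0→2: n2:back/v1/[y]
after 15 — deliver 0→1: ·
after 16 — timeout(1): n1:back/v2/[y]
after 17 — propose(0,'x'): ·
after 18 — deliver 0→1: ·
after 19 — deliver 3→1: ·
after 20 — deliver 3→2: ·

0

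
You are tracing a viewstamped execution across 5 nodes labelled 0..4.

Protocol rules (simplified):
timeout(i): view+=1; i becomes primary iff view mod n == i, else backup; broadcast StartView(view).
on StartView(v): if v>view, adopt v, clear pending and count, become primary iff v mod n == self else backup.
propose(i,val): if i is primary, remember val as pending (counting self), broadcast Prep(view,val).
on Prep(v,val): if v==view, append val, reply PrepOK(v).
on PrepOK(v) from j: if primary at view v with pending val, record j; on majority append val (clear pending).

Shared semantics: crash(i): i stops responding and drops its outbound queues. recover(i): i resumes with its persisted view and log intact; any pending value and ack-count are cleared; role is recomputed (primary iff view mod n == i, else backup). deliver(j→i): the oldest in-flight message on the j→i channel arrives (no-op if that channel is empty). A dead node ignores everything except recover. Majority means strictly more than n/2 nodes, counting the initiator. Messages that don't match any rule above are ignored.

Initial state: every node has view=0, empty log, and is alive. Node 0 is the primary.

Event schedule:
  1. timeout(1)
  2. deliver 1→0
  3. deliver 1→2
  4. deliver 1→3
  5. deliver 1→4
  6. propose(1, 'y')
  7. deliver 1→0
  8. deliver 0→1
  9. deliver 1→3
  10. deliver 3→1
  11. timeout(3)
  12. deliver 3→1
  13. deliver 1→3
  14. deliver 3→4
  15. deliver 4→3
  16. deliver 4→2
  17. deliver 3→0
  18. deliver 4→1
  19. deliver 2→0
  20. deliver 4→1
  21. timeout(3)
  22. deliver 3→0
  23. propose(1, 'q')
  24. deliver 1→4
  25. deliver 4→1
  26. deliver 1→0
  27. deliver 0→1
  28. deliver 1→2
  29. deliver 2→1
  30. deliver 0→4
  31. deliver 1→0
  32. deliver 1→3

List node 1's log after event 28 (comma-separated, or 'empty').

y

e1 timeout(1): 1[prim,v=1,-]
e2 deliver 1→0: 0[back,v=1,-]
e3 deliver 1→2: 2[back,v=1,-]
e4 deliver 1→3: 3[back,v=1,-]
e5 deliver 1→4: 4[back,v=1,-]
e6 propose(1,'y'): ·
e7 deliver 1→0: 0[back,v=1,y]
e8 deliver 0→1: ·
e9 deliver 1→3: 3[back,v=1,y]
e10 deliver 3→1: 1[prim,v=1,y]
e11 timeout(3): 3[back,v=2,y]
e12 deliver 3→1: 1[back,v=2,y]
e13 deliver 1→3: ·
e14 deliver 3→4: 4[back,v=2,-]
e15 deliver 4→3: ·
e16 deliver 4→2: ·
e17 deliver 3→0: 0[back,v=2,y]
e18 deliver 4→1: ·
e19 deliver 2→0: ·
e20 deliver 4→1: ·
e21 timeout(3): 3[prim,v=3,y]
e22 deliver 3→0: 0[back,v=3,y]
e23 propose(1,'q'): ·
e24 deliver 1→4: ·
e25 deliver 4→1: ·
e26 deliver 1→0: ·
e27 deliver 0→1: ·
e28 deliver 1→2: 2[back,v=1,y]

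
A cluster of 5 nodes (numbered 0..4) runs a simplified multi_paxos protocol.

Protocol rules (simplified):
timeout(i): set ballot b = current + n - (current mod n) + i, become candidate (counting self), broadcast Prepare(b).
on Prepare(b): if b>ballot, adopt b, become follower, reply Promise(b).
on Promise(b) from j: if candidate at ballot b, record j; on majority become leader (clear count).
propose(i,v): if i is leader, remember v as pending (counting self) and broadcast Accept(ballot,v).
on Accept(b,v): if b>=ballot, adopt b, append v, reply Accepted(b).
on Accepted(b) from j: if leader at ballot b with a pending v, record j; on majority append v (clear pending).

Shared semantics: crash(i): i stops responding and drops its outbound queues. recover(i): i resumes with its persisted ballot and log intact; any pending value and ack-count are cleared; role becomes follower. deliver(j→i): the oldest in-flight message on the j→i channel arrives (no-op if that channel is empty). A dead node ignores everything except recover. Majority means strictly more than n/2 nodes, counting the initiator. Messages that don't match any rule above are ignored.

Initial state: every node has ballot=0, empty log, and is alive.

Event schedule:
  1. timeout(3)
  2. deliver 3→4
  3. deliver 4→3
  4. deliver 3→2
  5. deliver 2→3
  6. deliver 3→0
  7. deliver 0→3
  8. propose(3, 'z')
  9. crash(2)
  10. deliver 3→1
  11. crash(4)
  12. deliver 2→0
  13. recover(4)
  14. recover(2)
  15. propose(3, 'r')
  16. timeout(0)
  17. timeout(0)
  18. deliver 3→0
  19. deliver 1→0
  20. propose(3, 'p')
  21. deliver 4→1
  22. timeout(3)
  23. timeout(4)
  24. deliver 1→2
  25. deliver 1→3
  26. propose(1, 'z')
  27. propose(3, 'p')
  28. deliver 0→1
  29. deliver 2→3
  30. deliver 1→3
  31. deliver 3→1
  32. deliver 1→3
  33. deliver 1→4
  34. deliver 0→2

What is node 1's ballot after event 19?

8

after 1 — timeout(3): n3:cand/b8/[-]
after 2 — deliver 3→4: n4:foll/b8/[-]
after 3 — deliver 4→3: ·
after 4 — deliver 3→2: n2:foll/b8/[-]
after 5 — deliver 2→3: n3:lead/b8/[-]
after 6 — deliver 3→0: n0:foll/b8/[-]
after 7 — deliver 0→3: ·
after 8 — propose(3,'z'): ·
after 9 — crash(2): n2:✗foll/b8/[-]
after 10 — deliver 3→1: n1:foll/b8/[-]
after 11 — crash(4): n4:✗foll/b8/[-]
after 12 — deliver 2→0: ·
after 13 — recover(4): n4:foll/b8/[-]
after 14 — recover(2): n2:foll/b8/[-]
after 15 — propose(3,'r'): ·
after 16 — timeout(0): n0:cand/b10/[-]
after 17 — timeout(0): n0:cand/b15/[-]
after 18 — deliver 3→0: ·
after 19 — deliver 1→0: ·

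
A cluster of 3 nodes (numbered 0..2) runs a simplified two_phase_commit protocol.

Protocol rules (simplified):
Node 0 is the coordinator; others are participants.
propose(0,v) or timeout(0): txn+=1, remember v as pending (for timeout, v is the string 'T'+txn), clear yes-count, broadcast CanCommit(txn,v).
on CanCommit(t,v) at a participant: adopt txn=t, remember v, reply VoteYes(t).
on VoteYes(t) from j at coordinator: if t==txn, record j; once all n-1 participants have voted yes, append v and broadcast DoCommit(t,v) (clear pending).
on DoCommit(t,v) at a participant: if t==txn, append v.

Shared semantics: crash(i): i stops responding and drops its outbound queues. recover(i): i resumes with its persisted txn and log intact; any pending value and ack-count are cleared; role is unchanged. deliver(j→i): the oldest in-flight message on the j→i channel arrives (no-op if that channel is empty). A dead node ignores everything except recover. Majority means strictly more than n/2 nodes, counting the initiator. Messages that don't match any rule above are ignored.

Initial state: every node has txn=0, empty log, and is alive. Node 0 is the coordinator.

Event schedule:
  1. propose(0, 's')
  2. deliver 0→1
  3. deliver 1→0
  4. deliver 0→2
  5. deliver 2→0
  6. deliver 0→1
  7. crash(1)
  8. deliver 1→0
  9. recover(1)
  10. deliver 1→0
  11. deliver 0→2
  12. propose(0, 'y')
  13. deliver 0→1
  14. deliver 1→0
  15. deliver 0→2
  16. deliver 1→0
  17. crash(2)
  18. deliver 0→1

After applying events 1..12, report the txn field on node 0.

[1] propose(0,'s') → N0(coor t1 [-])
[2] deliver 0→1 → N1(part t1 [-])
[3] deliver 1→0 → ∅
[4] deliver 0→2 → N2(part t1 [-])
[5] deliver 2→0 → N0(coor t1 [s])
[6] deliver 0→1 → N1(part t1 [s])
[7] crash(1) → N1(✗part t1 [s])
[8] deliver 1→0 → ∅
[9] recover(1) → N1(part t1 [s])
[10] deliver 1→0 → ∅
[11] deliver 0→2 → N2(part t1 [s])
[12] propose(0,'y') → N0(coor t2 [s])

2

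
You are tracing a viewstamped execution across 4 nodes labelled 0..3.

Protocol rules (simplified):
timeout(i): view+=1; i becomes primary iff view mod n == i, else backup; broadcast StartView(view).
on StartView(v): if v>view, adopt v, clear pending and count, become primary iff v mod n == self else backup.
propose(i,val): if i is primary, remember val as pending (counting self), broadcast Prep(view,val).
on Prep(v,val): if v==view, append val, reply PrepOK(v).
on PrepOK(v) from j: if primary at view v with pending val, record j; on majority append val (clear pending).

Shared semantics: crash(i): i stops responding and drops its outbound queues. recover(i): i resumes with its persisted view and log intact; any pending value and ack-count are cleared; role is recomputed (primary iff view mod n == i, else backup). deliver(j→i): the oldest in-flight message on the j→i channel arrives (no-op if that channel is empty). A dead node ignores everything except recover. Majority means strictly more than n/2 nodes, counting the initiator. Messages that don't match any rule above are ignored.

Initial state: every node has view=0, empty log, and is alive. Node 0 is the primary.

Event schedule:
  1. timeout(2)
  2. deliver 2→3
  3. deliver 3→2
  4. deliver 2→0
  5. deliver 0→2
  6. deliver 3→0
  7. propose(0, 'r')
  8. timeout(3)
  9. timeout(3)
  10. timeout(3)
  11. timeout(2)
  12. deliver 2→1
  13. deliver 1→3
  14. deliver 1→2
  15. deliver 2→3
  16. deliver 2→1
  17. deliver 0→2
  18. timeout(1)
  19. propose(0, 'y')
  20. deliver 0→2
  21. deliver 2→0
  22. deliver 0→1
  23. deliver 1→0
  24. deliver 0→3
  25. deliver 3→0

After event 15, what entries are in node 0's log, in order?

step 1 timeout(2): 2={back,v=1,log=-}
step 2 deliver 2→3: 3={back,v=1,log=-}
step 3 deliver 3→2: —
step 4 deliver 2→0: 0={back,v=1,log=-}
step 5 deliver 0→2: —
step 6 deliver 3→0: —
step 7 propose(0,'r'): —
step 8 timeout(3): 3={back,v=2,log=-}
step 9 timeout(3): 3={prim,v=3,log=-}
step 10 timeout(3): 3={back,v=4,log=-}
step 11 timeout(2): 2={prim,v=2,log=-}
step 12 deliver 2→1: 1={prim,v=1,log=-}
step 13 deliver 1→3: —
step 14 deliver 1→2: —
step 15 deliver 2→3: —

empty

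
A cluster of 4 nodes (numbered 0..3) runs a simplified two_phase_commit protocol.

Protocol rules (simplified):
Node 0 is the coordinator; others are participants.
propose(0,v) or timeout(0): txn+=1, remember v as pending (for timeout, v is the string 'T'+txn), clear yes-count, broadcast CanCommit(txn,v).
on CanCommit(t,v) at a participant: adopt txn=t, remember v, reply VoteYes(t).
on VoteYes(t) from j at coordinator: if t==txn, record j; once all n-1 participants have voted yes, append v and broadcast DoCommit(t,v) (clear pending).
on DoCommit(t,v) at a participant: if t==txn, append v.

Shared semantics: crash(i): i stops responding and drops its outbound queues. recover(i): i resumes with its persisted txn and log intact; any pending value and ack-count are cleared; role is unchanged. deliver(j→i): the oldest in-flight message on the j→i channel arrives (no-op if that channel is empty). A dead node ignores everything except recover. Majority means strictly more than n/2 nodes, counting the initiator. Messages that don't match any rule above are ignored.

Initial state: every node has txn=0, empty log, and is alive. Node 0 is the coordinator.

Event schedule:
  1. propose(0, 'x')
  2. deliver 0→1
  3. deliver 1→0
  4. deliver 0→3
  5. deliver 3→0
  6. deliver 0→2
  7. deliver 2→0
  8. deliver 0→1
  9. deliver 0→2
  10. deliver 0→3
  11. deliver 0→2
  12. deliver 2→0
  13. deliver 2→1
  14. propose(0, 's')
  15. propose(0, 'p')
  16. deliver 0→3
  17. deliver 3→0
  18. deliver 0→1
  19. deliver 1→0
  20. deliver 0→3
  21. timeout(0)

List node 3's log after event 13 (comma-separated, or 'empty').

after 1 — propose(0,'x'): n0:coor/t1/[-]
after 2 — deliver 0→1: n1:part/t1/[-]
after 3 — deliver 1→0: ·
after 4 — deliver 0→3: n3:part/t1/[-]
after 5 — deliver 3→0: ·
after 6 — deliver 0→2: n2:part/t1/[-]
after 7 — deliver 2→0: n0:coor/t1/[x]
after 8 — deliver 0→1: n1:part/t1/[x]
after 9 — deliver 0→2: n2:part/t1/[x]
after 10 — deliver 0→3: n3:part/t1/[x]
after 11 — deliver 0→2: ·
after 12 — deliver 2→0: ·
after 13 — deliver 2→1: ·

x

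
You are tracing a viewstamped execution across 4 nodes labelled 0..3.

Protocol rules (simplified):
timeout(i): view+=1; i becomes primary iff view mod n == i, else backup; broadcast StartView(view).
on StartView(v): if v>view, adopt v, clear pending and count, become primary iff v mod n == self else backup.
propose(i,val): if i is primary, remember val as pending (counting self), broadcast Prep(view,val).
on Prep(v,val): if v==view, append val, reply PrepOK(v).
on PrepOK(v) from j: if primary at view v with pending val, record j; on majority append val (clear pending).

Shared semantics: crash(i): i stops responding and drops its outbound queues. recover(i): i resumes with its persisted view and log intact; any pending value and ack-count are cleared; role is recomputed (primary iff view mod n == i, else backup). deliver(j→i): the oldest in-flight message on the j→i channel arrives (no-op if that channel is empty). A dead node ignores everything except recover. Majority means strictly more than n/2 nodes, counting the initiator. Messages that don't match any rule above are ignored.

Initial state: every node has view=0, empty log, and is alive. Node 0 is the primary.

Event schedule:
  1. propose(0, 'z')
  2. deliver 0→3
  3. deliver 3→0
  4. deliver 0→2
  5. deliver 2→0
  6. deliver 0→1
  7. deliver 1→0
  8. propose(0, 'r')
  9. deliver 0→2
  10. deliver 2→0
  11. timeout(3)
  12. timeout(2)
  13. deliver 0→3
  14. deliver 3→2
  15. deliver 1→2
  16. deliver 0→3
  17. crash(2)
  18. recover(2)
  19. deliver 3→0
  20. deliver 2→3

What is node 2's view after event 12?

1

step 1 propose(0,'z'): —
step 2 deliver 0→3: 3={back,v=0,log=z}
step 3 deliver 3→0: —
step 4 deliver 0→2: 2={back,v=0,log=z}
step 5 deliver 2→0: 0={prim,v=0,log=z}
step 6 deliver 0→1: 1={back,v=0,log=z}
step 7 deliver 1→0: —
step 8 propose(0,'r'): —
step 9 deliver 0→2: 2={back,v=0,log=z,r}
step 10 deliver 2→0: —
step 11 timeout(3): 3={back,v=1,log=z}
step 12 timeout(2): 2={back,v=1,log=z,r}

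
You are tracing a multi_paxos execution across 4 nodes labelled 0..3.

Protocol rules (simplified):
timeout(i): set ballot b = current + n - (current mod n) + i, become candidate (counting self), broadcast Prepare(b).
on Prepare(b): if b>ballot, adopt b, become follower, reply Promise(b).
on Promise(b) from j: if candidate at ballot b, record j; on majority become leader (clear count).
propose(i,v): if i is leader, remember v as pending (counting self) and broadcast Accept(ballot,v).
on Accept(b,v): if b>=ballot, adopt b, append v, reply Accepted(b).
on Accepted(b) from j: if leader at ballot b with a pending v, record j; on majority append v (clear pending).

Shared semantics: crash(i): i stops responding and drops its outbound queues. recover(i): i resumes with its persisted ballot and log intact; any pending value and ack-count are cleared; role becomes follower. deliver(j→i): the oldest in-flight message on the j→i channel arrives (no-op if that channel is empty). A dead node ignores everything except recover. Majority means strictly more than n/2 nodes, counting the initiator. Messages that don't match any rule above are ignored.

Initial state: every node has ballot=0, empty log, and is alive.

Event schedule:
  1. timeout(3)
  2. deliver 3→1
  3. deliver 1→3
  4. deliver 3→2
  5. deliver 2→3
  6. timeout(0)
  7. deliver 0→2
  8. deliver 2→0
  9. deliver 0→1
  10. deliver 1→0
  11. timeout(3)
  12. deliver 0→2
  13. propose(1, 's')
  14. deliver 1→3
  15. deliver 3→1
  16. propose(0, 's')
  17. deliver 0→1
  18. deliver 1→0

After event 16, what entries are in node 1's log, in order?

e1 timeout(3): 3[cand,b=7,-]
e2 deliver 3→1: 1[foll,b=7,-]
e3 deliver 1→3: ·
e4 deliver 3→2: 2[foll,b=7,-]
e5 deliver 2→3: 3[lead,b=7,-]
e6 timeout(0): 0[cand,b=4,-]
e7 deliver 0→2: ·
e8 deliver 2→0: ·
e9 deliver 0→1: ·
e10 deliver 1→0: ·
e11 timeout(3): 3[cand,b=11,-]
e12 deliver 0→2: ·
e13 propose(1,'s'): ·
e14 deliver 1→3: ·
e15 deliver 3→1: 1[foll,b=11,-]
e16 propose(0,'s'): ·

empty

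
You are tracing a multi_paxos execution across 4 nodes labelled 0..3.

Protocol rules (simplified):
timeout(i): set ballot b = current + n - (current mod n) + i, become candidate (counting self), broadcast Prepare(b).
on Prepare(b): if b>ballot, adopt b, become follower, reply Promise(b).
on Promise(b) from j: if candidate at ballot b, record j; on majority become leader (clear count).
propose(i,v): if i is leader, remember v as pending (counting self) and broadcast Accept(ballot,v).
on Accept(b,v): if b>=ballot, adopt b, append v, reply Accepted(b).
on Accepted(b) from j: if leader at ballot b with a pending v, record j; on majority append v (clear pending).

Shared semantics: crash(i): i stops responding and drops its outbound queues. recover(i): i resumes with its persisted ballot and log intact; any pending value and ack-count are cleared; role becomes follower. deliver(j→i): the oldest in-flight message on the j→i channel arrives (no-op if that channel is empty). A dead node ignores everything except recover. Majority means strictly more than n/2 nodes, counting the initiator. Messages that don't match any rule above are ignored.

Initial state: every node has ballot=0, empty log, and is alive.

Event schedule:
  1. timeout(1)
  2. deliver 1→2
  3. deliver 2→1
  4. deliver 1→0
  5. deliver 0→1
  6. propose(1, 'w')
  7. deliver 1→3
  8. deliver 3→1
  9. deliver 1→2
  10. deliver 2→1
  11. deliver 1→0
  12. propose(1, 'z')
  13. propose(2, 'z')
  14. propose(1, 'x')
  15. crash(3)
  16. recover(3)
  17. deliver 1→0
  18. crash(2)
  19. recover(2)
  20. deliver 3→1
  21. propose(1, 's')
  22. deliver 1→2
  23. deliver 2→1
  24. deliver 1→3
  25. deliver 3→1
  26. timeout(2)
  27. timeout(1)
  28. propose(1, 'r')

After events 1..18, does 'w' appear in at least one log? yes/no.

yes

e1 timeout(1): 1[cand,b=5,-]
e2 deliver 1→2: 2[foll,b=5,-]
e3 deliver 2→1: ·
e4 deliver 1→0: 0[foll,b=5,-]
e5 deliver 0→1: 1[lead,b=5,-]
e6 propose(1,'w'): ·
e7 deliver 1→3: 3[foll,b=5,-]
e8 deliver 3→1: ·
e9 deliver 1→2: 2[foll,b=5,w]
e10 deliver 2→1: ·
e11 deliver 1→0: 0[foll,b=5,w]
e12 propose(1,'z'): ·
e13 propose(2,'z'): ·
e14 propose(1,'x'): ·
e15 crash(3): 3[✗foll,b=5,-]
e16 recover(3): 3[foll,b=5,-]
e17 deliver 1→0: 0[foll,b=5,w,z]
e18 crash(2): 2[✗foll,b=5,w]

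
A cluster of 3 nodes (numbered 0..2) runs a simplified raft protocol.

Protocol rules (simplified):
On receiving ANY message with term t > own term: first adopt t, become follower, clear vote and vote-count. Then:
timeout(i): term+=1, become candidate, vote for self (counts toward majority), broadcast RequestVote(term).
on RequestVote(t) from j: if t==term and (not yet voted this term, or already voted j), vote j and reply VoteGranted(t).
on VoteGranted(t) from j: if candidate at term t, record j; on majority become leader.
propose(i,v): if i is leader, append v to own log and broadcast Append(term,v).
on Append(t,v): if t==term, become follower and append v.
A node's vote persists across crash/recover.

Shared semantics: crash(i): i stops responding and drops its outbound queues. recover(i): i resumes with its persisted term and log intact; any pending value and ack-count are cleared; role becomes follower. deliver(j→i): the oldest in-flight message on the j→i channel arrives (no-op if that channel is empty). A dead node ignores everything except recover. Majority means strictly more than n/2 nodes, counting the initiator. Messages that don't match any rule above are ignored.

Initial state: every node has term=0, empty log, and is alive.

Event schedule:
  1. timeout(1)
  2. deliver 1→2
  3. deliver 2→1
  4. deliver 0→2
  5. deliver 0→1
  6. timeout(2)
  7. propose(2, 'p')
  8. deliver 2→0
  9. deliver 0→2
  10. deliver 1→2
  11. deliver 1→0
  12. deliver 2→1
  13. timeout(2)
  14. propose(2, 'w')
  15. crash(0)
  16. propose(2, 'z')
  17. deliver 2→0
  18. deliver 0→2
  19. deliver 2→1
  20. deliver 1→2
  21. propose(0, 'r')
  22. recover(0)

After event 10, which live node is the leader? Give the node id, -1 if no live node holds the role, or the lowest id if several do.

1

[1] timeout(1) → N1(cand t1 [-])
[2] deliver 1→2 → N2(foll t1 [-])
[3] deliver 2→1 → N1(lead t1 [-])
[4] deliver 0→2 → ∅
[5] deliver 0→1 → ∅
[6] timeout(2) → N2(cand t2 [-])
[7] propose(2,'p') → ∅
[8] deliver 2→0 → N0(foll t2 [-])
[9] deliver 0→2 → N2(lead t2 [-])
[10] deliver 1→2 → ∅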